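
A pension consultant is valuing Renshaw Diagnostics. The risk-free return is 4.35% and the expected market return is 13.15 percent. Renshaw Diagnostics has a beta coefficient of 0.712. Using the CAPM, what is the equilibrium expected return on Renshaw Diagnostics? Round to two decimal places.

Market risk premium = E(R_m) − R_f = 13.15% − 4.35% = 8.80%
E(R) = R_f + β × MRP = 4.35% + 0.712 × 8.80% = 10.62%

10.62%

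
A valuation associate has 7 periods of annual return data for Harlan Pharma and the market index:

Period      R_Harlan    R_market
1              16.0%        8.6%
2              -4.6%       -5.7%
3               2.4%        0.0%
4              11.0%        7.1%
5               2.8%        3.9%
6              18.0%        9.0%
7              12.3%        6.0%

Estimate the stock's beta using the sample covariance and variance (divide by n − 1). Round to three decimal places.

Mean R_i = (16.0 − 4.6 + 2.4 + 11.0 + 2.8 + 18.0 + 12.3) / 7 = 8.2714%
Mean R_m = (8.6 − 5.7 + 0.0 + 7.1 + 3.9 + 9.0 + 6.0) / 7 = 4.1286%
Σ(R_i − R̄_i)(R_m − R̄_m) = 249.5957  ⇒  Cov = 249.5957 / 6 = 41.5993
Σ(R_m − R̄_m)² = 169.7543  ⇒  Var(R_m) = 169.7543 / 6 = 28.2924
β = Cov / Var(R_m) = 41.5993 / 28.2924 = 1.4703

1.470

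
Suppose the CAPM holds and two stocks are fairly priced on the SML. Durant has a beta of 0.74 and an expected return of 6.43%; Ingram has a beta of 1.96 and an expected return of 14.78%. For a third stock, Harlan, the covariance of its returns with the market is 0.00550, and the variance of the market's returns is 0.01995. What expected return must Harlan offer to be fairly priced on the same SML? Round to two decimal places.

3.25%

MRP = (14.78% − 6.43%) / (1.96 − 0.74) = 6.8443%
R_f = 6.43% − 0.74 × 6.8443% = 1.3652%
β_Harlan = Cov / Var(R_m) = 0.00550 / 0.01995 = 0.2757
E(R_Harlan) = R_f + β × MRP = 1.3652% + 0.2757 × 6.8443% = 3.25%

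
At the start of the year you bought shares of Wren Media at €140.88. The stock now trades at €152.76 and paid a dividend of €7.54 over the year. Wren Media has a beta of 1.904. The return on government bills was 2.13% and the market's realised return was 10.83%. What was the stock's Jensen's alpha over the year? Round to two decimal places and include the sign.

-4.91%

Realised HPR = (P1 + D1 − P0) / P0 = (152.76 + 7.54 − 140.88) / 140.88 = 19.42 / 140.88 = 13.7848%
MRP = 10.83% − 2.13% = 8.70%
CAPM required = R_f + β·MRP = 2.13% + 1.904 × 8.70% = 18.69480%
α = realised − required = 13.7848% − 18.69480% = -4.91%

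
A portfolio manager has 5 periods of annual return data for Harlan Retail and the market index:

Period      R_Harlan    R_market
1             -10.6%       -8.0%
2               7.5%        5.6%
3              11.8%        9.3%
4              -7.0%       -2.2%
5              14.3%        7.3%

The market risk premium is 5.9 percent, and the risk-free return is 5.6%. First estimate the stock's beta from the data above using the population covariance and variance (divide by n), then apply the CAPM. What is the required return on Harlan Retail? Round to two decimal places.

14.48%

Mean R_i = (-10.6 + 7.5 + 11.8 − 7.0 + 14.3) / 5 = 3.2000%
Mean R_m = (-8.0 + 5.6 + 9.3 − 2.2 + 7.3) / 5 = 2.4000%
Σ(R_i − R̄_i)(R_m − R̄_m) = 317.9300  ⇒  Cov = 317.9300 / 5 = 63.5860
Σ(R_m − R̄_m)² = 211.1800  ⇒  Var(R_m) = 211.1800 / 5 = 42.2360
β = Cov / Var(R_m) = 63.5860 / 42.2360 = 1.5055
E(R) = R_f + β × MRP = 5.6% + 1.5055 × 5.9% = 14.48%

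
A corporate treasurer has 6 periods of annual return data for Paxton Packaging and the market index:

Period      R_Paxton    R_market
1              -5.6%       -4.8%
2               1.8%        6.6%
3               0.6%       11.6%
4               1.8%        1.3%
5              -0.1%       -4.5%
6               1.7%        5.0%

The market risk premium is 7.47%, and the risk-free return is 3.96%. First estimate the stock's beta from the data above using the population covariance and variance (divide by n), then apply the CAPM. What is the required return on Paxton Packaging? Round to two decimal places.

Mean R_i = (-5.6 + 1.8 + 0.6 + 1.8 − 0.1 + 1.7) / 6 = 0.0333%
Mean R_m = (-4.8 + 6.6 + 11.6 + 1.3 − 4.5 + 5.0) / 6 = 2.5333%
Σ(R_i − R̄_i)(R_m − R̄_m) = 56.5033  ⇒  Cov = 56.5033 / 6 = 9.4172
Σ(R_m − R̄_m)² = 209.5933  ⇒  Var(R_m) = 209.5933 / 6 = 34.9322
β = Cov / Var(R_m) = 9.4172 / 34.9322 = 0.2696
E(R) = R_f + β × MRP = 3.96% + 0.2696 × 7.47% = 5.97%

5.97%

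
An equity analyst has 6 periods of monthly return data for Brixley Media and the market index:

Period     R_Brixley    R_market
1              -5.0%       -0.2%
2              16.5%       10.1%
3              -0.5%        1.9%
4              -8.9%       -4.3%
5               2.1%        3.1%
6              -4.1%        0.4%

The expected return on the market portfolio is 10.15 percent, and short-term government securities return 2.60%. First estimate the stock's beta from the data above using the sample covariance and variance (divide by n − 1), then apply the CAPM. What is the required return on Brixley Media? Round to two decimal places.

16.52%

Mean R_i = (-5.0 + 16.5 − 0.5 − 8.9 + 2.1 − 4.1) / 6 = 0.0167%
Mean R_m = (-0.2 + 10.1 + 1.9 − 4.3 + 3.1 + 0.4) / 6 = 1.8333%
Σ(R_i − R̄_i)(R_m − R̄_m) = 209.6567  ⇒  Cov = 209.6567 / 5 = 41.9313
Σ(R_m − R̄_m)² = 113.7533  ⇒  Var(R_m) = 113.7533 / 5 = 22.7507
β = Cov / Var(R_m) = 41.9313 / 22.7507 = 1.8431
MRP = 10.15% − 2.60% = 7.55%
E(R) = R_f + β × MRP = 2.60% + 1.8431 × 7.55% = 16.52%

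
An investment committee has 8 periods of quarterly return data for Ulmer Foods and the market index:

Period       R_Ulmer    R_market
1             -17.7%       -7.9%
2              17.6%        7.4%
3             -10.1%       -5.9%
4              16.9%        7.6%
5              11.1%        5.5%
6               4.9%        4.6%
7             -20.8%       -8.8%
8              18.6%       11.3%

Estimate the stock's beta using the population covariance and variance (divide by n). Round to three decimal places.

2.033

Mean R_i = (-17.7 + 17.6 − 10.1 + 16.9 + 11.1 + 4.9 − 20.8 + 18.6) / 8 = 2.5625%
Mean R_m = (-7.9 + 7.4 − 5.9 + 7.6 + 5.5 + 4.6 − 8.8 + 11.3) / 8 = 1.7250%
Σ(R_i − R̄_i)(R_m − R̄_m) = 899.5475  ⇒  Cov = 899.5475 / 8 = 112.4434
Σ(R_m − R̄_m)² = 442.4750  ⇒  Var(R_m) = 442.4750 / 8 = 55.3094
β = Cov / Var(R_m) = 112.4434 / 55.3094 = 2.0330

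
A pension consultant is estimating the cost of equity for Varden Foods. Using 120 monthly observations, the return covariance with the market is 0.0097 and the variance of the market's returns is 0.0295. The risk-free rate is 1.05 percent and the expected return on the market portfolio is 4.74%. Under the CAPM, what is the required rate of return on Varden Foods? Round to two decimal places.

2.26%

β = Cov(R_i, R_m) / Var(R_m) = 0.0097 / 0.0295 = 0.3288
MRP = 4.74% − 1.05% = 3.69%
E(R) = R_f + β × MRP = 1.05% + 0.3288 × 3.69% = 2.26%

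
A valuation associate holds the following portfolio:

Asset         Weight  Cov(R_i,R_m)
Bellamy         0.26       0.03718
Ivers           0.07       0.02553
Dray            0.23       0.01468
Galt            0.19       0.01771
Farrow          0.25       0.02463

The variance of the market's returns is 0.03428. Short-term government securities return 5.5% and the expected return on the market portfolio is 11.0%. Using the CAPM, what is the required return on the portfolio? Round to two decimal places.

9.41%

β_Bellamy = 0.03718 / 0.03428 = 1.0846
β_Ivers = 0.02553 / 0.03428 = 0.7447
β_Dray = 0.01468 / 0.03428 = 0.4282
β_Galt = 0.01771 / 0.03428 = 0.5166
β_Farrow = 0.02463 / 0.03428 = 0.7185
β_P = Σ w_i β_i = 0.26×1.0846 + 0.07×0.7447 + 0.23×0.4282 + 0.19×0.5166 + 0.25×0.7185 = 0.7104
MRP = 11.0% − 5.5% = 5.50%
E(R_P) = R_f + β_P × MRP = 5.5% + 0.7104 × 5.5% = 9.41%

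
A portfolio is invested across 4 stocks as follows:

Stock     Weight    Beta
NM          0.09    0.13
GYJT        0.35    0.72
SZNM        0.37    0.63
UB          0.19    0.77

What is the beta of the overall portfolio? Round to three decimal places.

0.643

β_P = Σ w_i β_i = 0.09×0.13 + 0.35×0.72 + 0.37×0.63 + 0.19×0.77 = 0.6431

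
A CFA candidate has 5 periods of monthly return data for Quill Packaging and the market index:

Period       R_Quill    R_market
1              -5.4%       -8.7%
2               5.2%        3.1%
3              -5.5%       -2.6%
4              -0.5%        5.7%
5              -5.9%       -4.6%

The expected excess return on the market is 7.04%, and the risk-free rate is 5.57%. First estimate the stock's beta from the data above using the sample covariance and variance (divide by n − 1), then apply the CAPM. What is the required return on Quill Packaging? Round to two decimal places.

9.96%

Mean R_i = (-5.4 + 5.2 − 5.5 − 0.5 − 5.9) / 5 = -2.4200%
Mean R_m = (-8.7 + 3.1 − 2.6 + 5.7 − 4.6) / 5 = -1.4200%
Σ(R_i − R̄_i)(R_m − R̄_m) = 84.5080  ⇒  Cov = 84.5080 / 4 = 21.1270
Σ(R_m − R̄_m)² = 135.6280  ⇒  Var(R_m) = 135.6280 / 4 = 33.9070
β = Cov / Var(R_m) = 21.1270 / 33.9070 = 0.6231
E(R) = R_f + β × MRP = 5.57% + 0.6231 × 7.04% = 9.96%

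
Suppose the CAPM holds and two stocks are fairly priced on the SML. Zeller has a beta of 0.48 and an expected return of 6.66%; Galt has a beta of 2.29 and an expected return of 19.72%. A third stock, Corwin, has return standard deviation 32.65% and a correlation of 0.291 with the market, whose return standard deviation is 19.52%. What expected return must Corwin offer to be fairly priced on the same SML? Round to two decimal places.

MRP = (19.72% − 6.66%) / (2.29 − 0.48) = 7.2155%
R_f = 6.66% − 0.48 × 7.2155% = 3.1966%
β_Corwin = ρ·σ_i/σ_m = 0.291 × 32.65 / 19.52 = 0.4867
E(R_Corwin) = R_f + β × MRP = 3.1966% + 0.4867 × 7.2155% = 6.71%

6.71%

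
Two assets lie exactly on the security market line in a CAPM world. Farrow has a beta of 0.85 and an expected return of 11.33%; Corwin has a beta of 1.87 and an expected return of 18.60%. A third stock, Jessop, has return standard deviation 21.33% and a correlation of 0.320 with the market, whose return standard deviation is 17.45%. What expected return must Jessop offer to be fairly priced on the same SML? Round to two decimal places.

8.06%

MRP = (18.60% − 11.33%) / (1.87 − 0.85) = 7.1275%
R_f = 11.33% − 0.85 × 7.1275% = 5.2716%
β_Jessop = ρ·σ_i/σ_m = 0.320 × 21.33 / 17.45 = 0.3912
E(R_Jessop) = R_f + β × MRP = 5.2716% + 0.3912 × 7.1275% = 8.06%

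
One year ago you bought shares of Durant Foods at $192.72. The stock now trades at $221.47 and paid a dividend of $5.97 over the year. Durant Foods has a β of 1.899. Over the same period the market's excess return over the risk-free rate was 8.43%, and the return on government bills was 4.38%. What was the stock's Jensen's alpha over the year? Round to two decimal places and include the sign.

Realised HPR = (P1 + D1 − P0) / P0 = (221.47 + 5.97 − 192.72) / 192.72 = 34.72 / 192.72 = 18.0158%
CAPM required = R_f + β·MRP = 4.38% + 1.899 × 8.43% = 20.38857%
α = realised − required = 18.0158% − 20.38857% = -2.37%

-2.37%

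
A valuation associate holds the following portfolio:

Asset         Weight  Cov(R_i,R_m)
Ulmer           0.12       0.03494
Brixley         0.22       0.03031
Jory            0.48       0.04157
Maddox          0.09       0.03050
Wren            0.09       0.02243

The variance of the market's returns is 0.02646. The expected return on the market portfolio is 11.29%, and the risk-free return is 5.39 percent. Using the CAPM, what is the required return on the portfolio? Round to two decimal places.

13.32%

β_Ulmer = 0.03494 / 0.02646 = 1.3205
β_Brixley = 0.03031 / 0.02646 = 1.1455
β_Jory = 0.04157 / 0.02646 = 1.5711
β_Maddox = 0.03050 / 0.02646 = 1.1527
β_Wren = 0.02243 / 0.02646 = 0.8477
β_P = Σ w_i β_i = 0.12×1.3205 + 0.22×1.1455 + 0.48×1.5711 + 0.09×1.1527 + 0.09×0.8477 = 1.3446
MRP = 11.29% − 5.39% = 5.90%
E(R_P) = R_f + β_P × MRP = 5.39% + 1.3446 × 5.90% = 13.32%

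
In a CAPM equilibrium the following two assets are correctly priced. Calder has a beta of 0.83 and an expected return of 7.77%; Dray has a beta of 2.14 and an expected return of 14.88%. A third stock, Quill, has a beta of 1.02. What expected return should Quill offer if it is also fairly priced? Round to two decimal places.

MRP (SML slope) = (14.88% − 7.77%) / (2.14 − 0.83) = 7.11% / 1.31 = 5.4275%
R_f (intercept) = 7.77% − 0.83 × 5.4275% = 3.2652%
E(R_Quill) = R_f + β × MRP = 3.2652% + 1.02 × 5.4275% = 8.80%

8.80%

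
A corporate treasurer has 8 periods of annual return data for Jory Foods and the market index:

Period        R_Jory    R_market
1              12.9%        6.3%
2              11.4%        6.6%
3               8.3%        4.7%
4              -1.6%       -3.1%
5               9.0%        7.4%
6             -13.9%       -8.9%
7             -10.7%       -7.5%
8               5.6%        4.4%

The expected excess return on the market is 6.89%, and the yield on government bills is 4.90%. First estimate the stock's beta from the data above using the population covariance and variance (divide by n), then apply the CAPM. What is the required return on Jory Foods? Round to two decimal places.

15.26%

Mean R_i = (12.9 + 11.4 + 8.3 − 1.6 + 9.0 − 13.9 − 10.7 + 5.6) / 8 = 2.6250%
Mean R_m = (6.3 + 6.6 + 4.7 − 3.1 + 7.4 − 8.9 − 7.5 + 4.4) / 8 = 1.2375%
Σ(R_i − R̄_i)(R_m − R̄_m) = 469.6925  ⇒  Cov = 469.6925 / 8 = 58.7116
Σ(R_m − R̄_m)² = 312.2788  ⇒  Var(R_m) = 312.2788 / 8 = 39.0349
β = Cov / Var(R_m) = 58.7116 / 39.0349 = 1.5041
E(R) = R_f + β × MRP = 4.90% + 1.5041 × 6.89% = 15.26%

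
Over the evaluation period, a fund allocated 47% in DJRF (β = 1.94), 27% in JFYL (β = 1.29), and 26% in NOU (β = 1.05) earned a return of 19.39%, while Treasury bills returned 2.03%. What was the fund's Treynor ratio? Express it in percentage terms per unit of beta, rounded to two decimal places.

11.32%

β_P = 0.47×1.94 + 0.27×1.29 + 0.26×1.05 = 1.5331
Treynor = (R_P − R_f) / β_P = (19.39% − 2.03%) / 1.5331 = 17.36% / 1.5331 = 11.32%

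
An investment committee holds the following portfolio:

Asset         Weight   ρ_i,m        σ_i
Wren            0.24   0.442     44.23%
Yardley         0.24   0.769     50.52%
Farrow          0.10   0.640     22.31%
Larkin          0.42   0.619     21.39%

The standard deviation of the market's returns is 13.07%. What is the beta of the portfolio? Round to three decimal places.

β_Wren = 0.442 × 44.23% / 13.07% = 1.4958
β_Yardley = 0.769 × 50.52% / 13.07% = 2.9724
β_Farrow = 0.640 × 22.31% / 13.07% = 1.0925
β_Larkin = 0.619 × 21.39% / 13.07% = 1.0130
β_P = Σ w_i β_i = 0.24×1.4958 + 0.24×2.9724 + 0.10×1.0925 + 0.42×1.0130 = 1.6071

1.607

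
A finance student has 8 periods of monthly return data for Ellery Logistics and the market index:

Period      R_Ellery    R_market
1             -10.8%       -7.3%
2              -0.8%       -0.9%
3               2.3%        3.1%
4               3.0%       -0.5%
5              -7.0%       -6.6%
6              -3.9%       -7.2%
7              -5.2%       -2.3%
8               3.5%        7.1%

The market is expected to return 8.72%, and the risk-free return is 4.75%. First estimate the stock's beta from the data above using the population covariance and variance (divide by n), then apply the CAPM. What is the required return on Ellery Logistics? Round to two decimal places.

8.16%

Mean R_i = (-10.8 − 0.8 + 2.3 + 3.0 − 7.0 − 3.9 − 5.2 + 3.5) / 8 = -2.3625%
Mean R_m = (-7.3 − 0.9 + 3.1 − 0.5 − 6.6 − 7.2 − 2.3 + 7.1) / 8 = -1.8250%
Σ(R_i − R̄_i)(R_m − R̄_m) = 161.7875  ⇒  Cov = 161.7875 / 8 = 20.2234
Σ(R_m − R̄_m)² = 188.4150  ⇒  Var(R_m) = 188.4150 / 8 = 23.5519
β = Cov / Var(R_m) = 20.2234 / 23.5519 = 0.8587
MRP = 8.72% − 4.75% = 3.97%
E(R) = R_f + β × MRP = 4.75% + 0.8587 × 3.97% = 8.16%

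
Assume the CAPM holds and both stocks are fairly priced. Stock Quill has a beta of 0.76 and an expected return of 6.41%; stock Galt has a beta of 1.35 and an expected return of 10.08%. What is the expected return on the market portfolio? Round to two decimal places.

7.90%

Both satisfy E(R) = R_f + β·MRP, so the slope of the SML is
MRP = (10.08% − 6.41%) / (1.35 − 0.76) = 3.67% / 0.59 = 6.2203%
R_f = E(R_Quill) − β_Quill·MRP = 6.41% − 0.76 × 6.2203% = 1.6826%
E(R_m) = R_f + MRP = 1.6826% + 6.2203% = 7.90%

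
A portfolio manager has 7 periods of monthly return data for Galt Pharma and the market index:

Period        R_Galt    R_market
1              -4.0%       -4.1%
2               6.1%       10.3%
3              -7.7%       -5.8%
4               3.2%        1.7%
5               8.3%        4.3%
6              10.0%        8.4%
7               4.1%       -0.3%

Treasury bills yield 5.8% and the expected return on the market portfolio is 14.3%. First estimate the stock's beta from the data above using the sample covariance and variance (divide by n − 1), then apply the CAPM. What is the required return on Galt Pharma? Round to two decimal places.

Mean R_i = (-4.0 + 6.1 − 7.7 + 3.2 + 8.3 + 10.0 + 4.1) / 7 = 2.8571%
Mean R_m = (-4.1 + 10.3 − 5.8 + 1.7 + 4.3 + 8.4 − 0.3) / 7 = 2.0714%
Σ(R_i − R̄_i)(R_m − R̄_m) = 206.3614  ⇒  Cov = 206.3614 / 6 = 34.3936
Σ(R_m − R̄_m)² = 218.5343  ⇒  Var(R_m) = 218.5343 / 6 = 36.4224
β = Cov / Var(R_m) = 34.3936 / 36.4224 = 0.9443
MRP = 14.3% − 5.8% = 8.50%
E(R) = R_f + β × MRP = 5.8% + 0.9443 × 8.5% = 13.83%

13.83%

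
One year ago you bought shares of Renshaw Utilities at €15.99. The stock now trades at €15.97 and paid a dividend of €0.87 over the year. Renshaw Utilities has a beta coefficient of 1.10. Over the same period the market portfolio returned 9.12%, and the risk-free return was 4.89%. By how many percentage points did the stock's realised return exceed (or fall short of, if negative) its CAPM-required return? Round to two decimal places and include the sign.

-4.23%

Realised HPR = (P1 + D1 − P0) / P0 = (15.97 + 0.87 − 15.99) / 15.99 = 0.85 / 15.99 = 5.3158%
MRP = 9.12% − 4.89% = 4.23%
CAPM required = R_f + β·MRP = 4.89% + 1.10 × 4.23% = 9.5430%
α = realised − required = 5.3158% − 9.5430% = -4.23%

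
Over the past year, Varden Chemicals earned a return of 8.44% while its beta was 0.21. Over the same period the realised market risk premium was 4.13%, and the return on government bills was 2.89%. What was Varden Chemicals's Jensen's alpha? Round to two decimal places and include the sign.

+4.68%

CAPM benchmark = R_f + β(R_m − R_f) = 2.89% + 0.21 × 4.13% = 3.7573%
α = actual − benchmark = 8.44% − 3.7573% = +4.68%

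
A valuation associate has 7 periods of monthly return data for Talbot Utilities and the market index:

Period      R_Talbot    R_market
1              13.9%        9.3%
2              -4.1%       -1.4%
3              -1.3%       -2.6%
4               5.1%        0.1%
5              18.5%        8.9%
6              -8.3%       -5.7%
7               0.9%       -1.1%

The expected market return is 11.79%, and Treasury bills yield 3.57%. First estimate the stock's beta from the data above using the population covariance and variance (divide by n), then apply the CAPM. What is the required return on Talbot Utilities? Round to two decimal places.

16.86%

Mean R_i = (13.9 − 4.1 − 1.3 + 5.1 + 18.5 − 8.3 + 0.9) / 7 = 3.5286%
Mean R_m = (9.3 − 1.4 − 2.6 + 0.1 + 8.9 − 5.7 − 1.1) / 7 = 1.0714%
Σ(R_i − R̄_i)(R_m − R̄_m) = 323.4057  ⇒  Cov = 323.4057 / 7 = 46.2008
Σ(R_m − R̄_m)² = 200.0943  ⇒  Var(R_m) = 200.0943 / 7 = 28.5849
β = Cov / Var(R_m) = 46.2008 / 28.5849 = 1.6163
MRP = 11.79% − 3.57% = 8.22%
E(R) = R_f + β × MRP = 3.57% + 1.6163 × 8.22% = 16.86%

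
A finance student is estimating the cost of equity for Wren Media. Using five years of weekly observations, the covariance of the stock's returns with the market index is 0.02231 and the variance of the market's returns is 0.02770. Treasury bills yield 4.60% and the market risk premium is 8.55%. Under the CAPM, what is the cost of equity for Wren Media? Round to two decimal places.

11.49%

β = Cov(R_i, R_m) / Var(R_m) = 0.02231 / 0.02770 = 0.8054
E(R) = R_f + β × MRP = 4.60% + 0.8054 × 8.55% = 11.49%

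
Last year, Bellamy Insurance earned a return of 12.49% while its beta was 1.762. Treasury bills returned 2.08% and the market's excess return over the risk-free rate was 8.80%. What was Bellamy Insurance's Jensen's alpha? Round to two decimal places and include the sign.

-5.10%

CAPM benchmark = R_f + β(R_m − R_f) = 2.08% + 1.762 × 8.80% = 17.58560%
α = actual − benchmark = 12.49% − 17.58560% = -5.10%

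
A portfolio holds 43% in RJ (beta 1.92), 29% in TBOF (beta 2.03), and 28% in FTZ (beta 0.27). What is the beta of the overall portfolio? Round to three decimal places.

β_P = Σ w_i β_i = 0.43×1.92 + 0.29×2.03 + 0.28×0.27 = 1.4899

1.490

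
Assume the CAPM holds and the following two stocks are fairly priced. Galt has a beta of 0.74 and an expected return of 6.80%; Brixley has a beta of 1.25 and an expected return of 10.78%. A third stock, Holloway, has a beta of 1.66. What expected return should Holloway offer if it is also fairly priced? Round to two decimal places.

MRP (SML slope) = (10.78% − 6.80%) / (1.25 − 0.74) = 3.98% / 0.51 = 7.8039%
R_f (intercept) = 6.80% − 0.74 × 7.8039% = 1.0251%
E(R_Holloway) = R_f + β × MRP = 1.0251% + 1.66 × 7.8039% = 13.98%

13.98%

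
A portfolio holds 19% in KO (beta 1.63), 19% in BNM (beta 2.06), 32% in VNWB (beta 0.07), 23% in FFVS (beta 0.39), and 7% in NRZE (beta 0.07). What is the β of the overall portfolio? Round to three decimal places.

0.818

β_P = Σ w_i β_i = 0.19×1.63 + 0.19×2.06 + 0.32×0.07 + 0.23×0.39 + 0.07×0.07 = 0.8181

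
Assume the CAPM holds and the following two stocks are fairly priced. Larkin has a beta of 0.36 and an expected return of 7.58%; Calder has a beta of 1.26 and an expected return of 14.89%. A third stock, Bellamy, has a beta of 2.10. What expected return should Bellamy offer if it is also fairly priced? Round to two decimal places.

21.71%

MRP (SML slope) = (14.89% − 7.58%) / (1.26 − 0.36) = 7.31% / 0.90 = 8.1222%
R_f (intercept) = 7.58% − 0.36 × 8.1222% = 4.6560%
E(R_Bellamy) = R_f + β × MRP = 4.6560% + 2.10 × 8.1222% = 21.71%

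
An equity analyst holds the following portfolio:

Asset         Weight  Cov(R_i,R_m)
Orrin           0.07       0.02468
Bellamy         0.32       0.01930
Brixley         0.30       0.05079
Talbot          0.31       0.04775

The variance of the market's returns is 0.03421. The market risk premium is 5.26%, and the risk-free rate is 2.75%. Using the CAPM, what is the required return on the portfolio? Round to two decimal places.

β_Orrin = 0.02468 / 0.03421 = 0.7214
β_Bellamy = 0.01930 / 0.03421 = 0.5642
β_Brixley = 0.05079 / 0.03421 = 1.4847
β_Talbot = 0.04775 / 0.03421 = 1.3958
β_P = Σ w_i β_i = 0.07×0.7214 + 0.32×0.5642 + 0.30×1.4847 + 0.31×1.3958 = 1.1092
E(R_P) = R_f + β_P × MRP = 2.75% + 1.1092 × 5.26% = 8.58%

8.58%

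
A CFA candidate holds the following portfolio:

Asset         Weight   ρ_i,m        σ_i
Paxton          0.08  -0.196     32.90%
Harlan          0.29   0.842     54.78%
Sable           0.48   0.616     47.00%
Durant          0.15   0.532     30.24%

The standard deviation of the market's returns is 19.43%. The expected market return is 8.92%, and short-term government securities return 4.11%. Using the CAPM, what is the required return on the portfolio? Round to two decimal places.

β_Paxton = -0.196 × 32.90% / 19.43% = -0.3319
β_Harlan = 0.842 × 54.78% / 19.43% = 2.3739
β_Sable = 0.616 × 47.00% / 19.43% = 1.4901
β_Durant = 0.532 × 30.24% / 19.43% = 0.8280
β_P = Σ w_i β_i = 0.08×-0.3319 + 0.29×2.3739 + 0.48×1.4901 + 0.15×0.8280 = 1.5013
MRP = 8.92% − 4.11% = 4.81%
E(R_P) = R_f + β_P × MRP = 4.11% + 1.5013 × 4.81% = 11.33%

11.33%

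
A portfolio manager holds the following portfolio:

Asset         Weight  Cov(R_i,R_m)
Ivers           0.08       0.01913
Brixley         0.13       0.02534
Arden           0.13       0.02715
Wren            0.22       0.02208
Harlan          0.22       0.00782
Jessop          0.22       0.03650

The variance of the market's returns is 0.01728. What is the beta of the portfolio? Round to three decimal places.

β_Ivers = 0.01913 / 0.01728 = 1.1071
β_Brixley = 0.02534 / 0.01728 = 1.4664
β_Arden = 0.02715 / 0.01728 = 1.5712
β_Wren = 0.02208 / 0.01728 = 1.2778
β_Harlan = 0.00782 / 0.01728 = 0.4525
β_Jessop = 0.03650 / 0.01728 = 2.1123
β_P = Σ w_i β_i = 0.08×1.1071 + 0.13×1.4664 + 0.13×1.5712 + 0.22×1.2778 + 0.22×0.4525 + 0.22×2.1123 = 1.3288

1.329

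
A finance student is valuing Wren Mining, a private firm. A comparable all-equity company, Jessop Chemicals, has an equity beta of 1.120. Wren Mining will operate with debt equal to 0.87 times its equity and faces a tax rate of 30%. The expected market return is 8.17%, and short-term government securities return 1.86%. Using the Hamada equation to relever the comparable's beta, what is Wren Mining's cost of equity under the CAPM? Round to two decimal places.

β_L = β_U × [1 + (1 − t)(D/E)] = 1.120 × [1 + (1 − 0.30) × 0.87]
    = 1.120 × [1 + 0.70 × 0.87] = 1.120 × 1.6090 = 1.8021
MRP = 8.17% − 1.86% = 6.31%
E(R) = R_f + β_L × MRP = 1.86% + 1.8021 × 6.31% = 13.23%

13.23%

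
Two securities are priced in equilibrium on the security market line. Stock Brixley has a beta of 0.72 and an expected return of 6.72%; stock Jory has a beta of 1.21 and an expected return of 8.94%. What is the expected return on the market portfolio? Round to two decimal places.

Both satisfy E(R) = R_f + β·MRP, so the slope of the SML is
MRP = (8.94% − 6.72%) / (1.21 − 0.72) = 2.22% / 0.49 = 4.5306%
R_f = E(R_Brixley) − β_Brixley·MRP = 6.72% − 0.72 × 4.5306% = 3.4580%
E(R_m) = R_f + MRP = 3.4580% + 4.5306% = 7.99%

7.99%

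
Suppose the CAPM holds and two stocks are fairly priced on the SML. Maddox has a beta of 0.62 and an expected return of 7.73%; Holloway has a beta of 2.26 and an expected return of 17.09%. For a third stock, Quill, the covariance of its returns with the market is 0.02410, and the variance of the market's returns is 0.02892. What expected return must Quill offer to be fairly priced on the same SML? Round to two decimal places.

8.95%

MRP = (17.09% − 7.73%) / (2.26 − 0.62) = 5.7073%
R_f = 7.73% − 0.62 × 5.7073% = 4.1915%
β_Quill = Cov / Var(R_m) = 0.02410 / 0.02892 = 0.8333
E(R_Quill) = R_f + β × MRP = 4.1915% + 0.8333 × 5.7073% = 8.95%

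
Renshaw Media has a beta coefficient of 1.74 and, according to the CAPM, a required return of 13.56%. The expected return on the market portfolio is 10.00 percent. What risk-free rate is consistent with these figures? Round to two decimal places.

5.19%

E(R) = R_f + β(E(R_m) − R_f) = R_f(1 − β) + β·E(R_m)
13.56% = R_f × (1 − 1.74) + 1.74 × 10.00%
13.56% = R_f × -0.74 + 17.4000%
R_f = (13.56% − 17.4000%) / -0.74 = 5.19%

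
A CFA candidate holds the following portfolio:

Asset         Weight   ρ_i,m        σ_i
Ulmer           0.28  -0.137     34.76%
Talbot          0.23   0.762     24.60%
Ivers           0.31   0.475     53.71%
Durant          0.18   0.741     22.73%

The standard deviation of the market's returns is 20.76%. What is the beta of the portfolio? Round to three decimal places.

0.670

β_Ulmer = -0.137 × 34.76% / 20.76% = -0.2294
β_Talbot = 0.762 × 24.60% / 20.76% = 0.9029
β_Ivers = 0.475 × 53.71% / 20.76% = 1.2289
β_Durant = 0.741 × 22.73% / 20.76% = 0.8113
β_P = Σ w_i β_i = 0.28×-0.2294 + 0.23×0.9029 + 0.31×1.2289 + 0.18×0.8113 = 0.6704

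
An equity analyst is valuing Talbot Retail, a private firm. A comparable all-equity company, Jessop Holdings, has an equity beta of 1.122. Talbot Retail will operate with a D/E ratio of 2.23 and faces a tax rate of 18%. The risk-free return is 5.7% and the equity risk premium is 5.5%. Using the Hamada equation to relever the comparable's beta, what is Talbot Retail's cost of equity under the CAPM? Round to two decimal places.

β_L = β_U × [1 + (1 − t)(D/E)] = 1.122 × [1 + (1 − 0.18) × 2.23]
    = 1.122 × [1 + 0.82 × 2.23] = 1.122 × 2.8286 = 3.1737
E(R) = R_f + β_L × MRP = 5.7% + 3.1737 × 5.5% = 23.16%

23.16%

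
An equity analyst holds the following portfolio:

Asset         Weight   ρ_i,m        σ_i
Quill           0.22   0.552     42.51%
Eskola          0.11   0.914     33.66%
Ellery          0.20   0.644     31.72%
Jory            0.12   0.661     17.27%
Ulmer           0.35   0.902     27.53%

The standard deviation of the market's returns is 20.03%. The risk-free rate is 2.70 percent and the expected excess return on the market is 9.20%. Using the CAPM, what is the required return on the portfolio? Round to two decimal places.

13.12%

β_Quill = 0.552 × 42.51% / 20.03% = 1.1715
β_Eskola = 0.914 × 33.66% / 20.03% = 1.5360
β_Ellery = 0.644 × 31.72% / 20.03% = 1.0199
β_Jory = 0.661 × 17.27% / 20.03% = 0.5699
β_Ulmer = 0.902 × 27.53% / 20.03% = 1.2397
β_P = Σ w_i β_i = 0.22×1.1715 + 0.11×1.5360 + 0.20×1.0199 + 0.12×0.5699 + 0.35×1.2397 = 1.1330
E(R_P) = R_f + β_P × MRP = 2.70% + 1.1330 × 9.20% = 13.12%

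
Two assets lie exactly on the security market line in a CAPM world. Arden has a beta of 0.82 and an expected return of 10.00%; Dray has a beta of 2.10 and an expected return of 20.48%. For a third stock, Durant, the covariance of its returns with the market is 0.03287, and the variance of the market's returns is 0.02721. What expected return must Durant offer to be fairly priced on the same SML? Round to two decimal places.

13.18%

MRP = (20.48% − 10.00%) / (2.10 − 0.82) = 8.1875%
R_f = 10.00% − 0.82 × 8.1875% = 3.2863%
β_Durant = Cov / Var(R_m) = 0.03287 / 0.02721 = 1.2080
E(R_Durant) = R_f + β × MRP = 3.2863% + 1.2080 × 8.1875% = 13.18%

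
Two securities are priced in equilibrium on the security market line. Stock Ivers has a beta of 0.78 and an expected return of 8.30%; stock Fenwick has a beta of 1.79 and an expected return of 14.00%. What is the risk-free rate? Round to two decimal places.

3.90%

Both satisfy E(R) = R_f + β·MRP, so the slope of the SML is
MRP = (14.00% − 8.30%) / (1.79 − 0.78) = 5.70% / 1.01 = 5.6436%
R_f = E(R_Ivers) − β_Ivers·MRP = 8.30% − 0.78 × 5.6436% = 3.8980%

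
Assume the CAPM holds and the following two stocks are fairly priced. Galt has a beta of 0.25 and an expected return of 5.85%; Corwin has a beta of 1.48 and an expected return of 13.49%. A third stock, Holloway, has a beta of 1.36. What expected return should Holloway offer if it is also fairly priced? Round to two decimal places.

12.74%

MRP (SML slope) = (13.49% − 5.85%) / (1.48 − 0.25) = 7.64% / 1.23 = 6.2114%
R_f (intercept) = 5.85% − 0.25 × 6.2114% = 4.2972%
E(R_Holloway) = R_f + β × MRP = 4.2972% + 1.36 × 6.2114% = 12.74%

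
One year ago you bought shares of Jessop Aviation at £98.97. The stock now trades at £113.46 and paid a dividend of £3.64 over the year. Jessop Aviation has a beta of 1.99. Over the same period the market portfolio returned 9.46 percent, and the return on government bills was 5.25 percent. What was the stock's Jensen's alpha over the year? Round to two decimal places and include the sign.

+4.69%

Realised HPR = (P1 + D1 − P0) / P0 = (113.46 + 3.64 − 98.97) / 98.97 = 18.13 / 98.97 = 18.3187%
MRP = 9.46% − 5.25% = 4.21%
CAPM required = R_f + β·MRP = 5.25% + 1.99 × 4.21% = 13.6279%
α = realised − required = 18.3187% − 13.6279% = +4.69%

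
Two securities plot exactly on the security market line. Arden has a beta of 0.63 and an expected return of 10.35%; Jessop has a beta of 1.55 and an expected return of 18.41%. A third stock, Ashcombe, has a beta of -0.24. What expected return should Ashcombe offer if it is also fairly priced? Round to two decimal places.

2.73%

MRP (SML slope) = (18.41% − 10.35%) / (1.55 − 0.63) = 8.06% / 0.92 = 8.7609%
R_f (intercept) = 10.35% − 0.63 × 8.7609% = 4.8306%
E(R_Ashcombe) = R_f + β × MRP = 4.8306% + -0.24 × 8.7609% = 2.73%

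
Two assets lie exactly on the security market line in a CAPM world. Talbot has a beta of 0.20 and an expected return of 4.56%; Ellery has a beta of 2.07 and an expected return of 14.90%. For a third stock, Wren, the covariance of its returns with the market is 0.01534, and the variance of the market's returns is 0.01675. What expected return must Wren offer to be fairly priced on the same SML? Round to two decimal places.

8.52%

MRP = (14.90% − 4.56%) / (2.07 − 0.20) = 5.5294%
R_f = 4.56% − 0.20 × 5.5294% = 3.4541%
β_Wren = Cov / Var(R_m) = 0.01534 / 0.01675 = 0.9158
E(R_Wren) = R_f + β × MRP = 3.4541% + 0.9158 × 5.5294% = 8.52%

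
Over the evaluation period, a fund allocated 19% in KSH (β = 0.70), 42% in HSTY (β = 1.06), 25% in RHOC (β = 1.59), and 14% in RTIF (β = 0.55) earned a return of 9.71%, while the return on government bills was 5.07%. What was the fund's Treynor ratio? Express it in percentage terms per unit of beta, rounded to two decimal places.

β_P = 0.19×0.70 + 0.42×1.06 + 0.25×1.59 + 0.14×0.55 = 1.0527
Treynor = (R_P − R_f) / β_P = (9.71% − 5.07%) / 1.0527 = 4.64% / 1.0527 = 4.41%

4.41%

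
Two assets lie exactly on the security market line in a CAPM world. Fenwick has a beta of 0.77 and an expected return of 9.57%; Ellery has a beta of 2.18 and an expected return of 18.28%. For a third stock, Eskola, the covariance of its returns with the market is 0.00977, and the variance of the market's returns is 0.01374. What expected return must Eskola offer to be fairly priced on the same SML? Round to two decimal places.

MRP = (18.28% − 9.57%) / (2.18 − 0.77) = 6.1773%
R_f = 9.57% − 0.77 × 6.1773% = 4.8135%
β_Eskola = Cov / Var(R_m) = 0.00977 / 0.01374 = 0.7111
E(R_Eskola) = R_f + β × MRP = 4.8135% + 0.7111 × 6.1773% = 9.21%

9.21%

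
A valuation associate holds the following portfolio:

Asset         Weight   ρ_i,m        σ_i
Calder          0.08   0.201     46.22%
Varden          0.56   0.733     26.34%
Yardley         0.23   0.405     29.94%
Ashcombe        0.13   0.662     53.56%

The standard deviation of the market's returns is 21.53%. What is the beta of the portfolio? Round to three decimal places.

β_Calder = 0.201 × 46.22% / 21.53% = 0.4315
β_Varden = 0.733 × 26.34% / 21.53% = 0.8968
β_Yardley = 0.405 × 29.94% / 21.53% = 0.5632
β_Ashcombe = 0.662 × 53.56% / 21.53% = 1.6469
β_P = Σ w_i β_i = 0.08×0.4315 + 0.56×0.8968 + 0.23×0.5632 + 0.13×1.6469 = 0.8804

0.880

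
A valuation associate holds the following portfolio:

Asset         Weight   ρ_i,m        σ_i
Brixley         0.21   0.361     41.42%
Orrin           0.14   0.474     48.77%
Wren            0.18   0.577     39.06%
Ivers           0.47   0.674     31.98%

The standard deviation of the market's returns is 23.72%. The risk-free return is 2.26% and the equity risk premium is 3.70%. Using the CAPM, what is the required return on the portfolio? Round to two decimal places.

5.47%

β_Brixley = 0.361 × 41.42% / 23.72% = 0.6304
β_Orrin = 0.474 × 48.77% / 23.72% = 0.9746
β_Wren = 0.577 × 39.06% / 23.72% = 0.9502
β_Ivers = 0.674 × 31.98% / 23.72% = 0.9087
β_P = Σ w_i β_i = 0.21×0.6304 + 0.14×0.9746 + 0.18×0.9502 + 0.47×0.9087 = 0.8670
E(R_P) = R_f + β_P × MRP = 2.26% + 0.8670 × 3.70% = 5.47%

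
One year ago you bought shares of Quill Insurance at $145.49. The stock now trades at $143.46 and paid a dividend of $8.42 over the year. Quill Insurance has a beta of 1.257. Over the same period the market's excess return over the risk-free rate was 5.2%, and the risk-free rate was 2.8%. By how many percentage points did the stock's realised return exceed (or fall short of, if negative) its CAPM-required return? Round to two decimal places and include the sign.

-4.94%

Realised HPR = (P1 + D1 − P0) / P0 = (143.46 + 8.42 − 145.49) / 145.49 = 6.39 / 145.49 = 4.3921%
CAPM required = R_f + β·MRP = 2.8% + 1.257 × 5.2% = 9.3364%
α = realised − required = 4.3921% − 9.3364% = -4.94%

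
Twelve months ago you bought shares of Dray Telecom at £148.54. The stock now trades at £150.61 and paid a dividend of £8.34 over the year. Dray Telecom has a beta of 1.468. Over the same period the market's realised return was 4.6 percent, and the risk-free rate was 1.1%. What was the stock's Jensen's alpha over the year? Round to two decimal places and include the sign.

+0.77%

Realised HPR = (P1 + D1 − P0) / P0 = (150.61 + 8.34 − 148.54) / 148.54 = 10.41 / 148.54 = 7.0082%
MRP = 4.6% − 1.1% = 3.50%
CAPM required = R_f + β·MRP = 1.1% + 1.468 × 3.5% = 6.2380%
α = realised − required = 7.0082% − 6.2380% = +0.77%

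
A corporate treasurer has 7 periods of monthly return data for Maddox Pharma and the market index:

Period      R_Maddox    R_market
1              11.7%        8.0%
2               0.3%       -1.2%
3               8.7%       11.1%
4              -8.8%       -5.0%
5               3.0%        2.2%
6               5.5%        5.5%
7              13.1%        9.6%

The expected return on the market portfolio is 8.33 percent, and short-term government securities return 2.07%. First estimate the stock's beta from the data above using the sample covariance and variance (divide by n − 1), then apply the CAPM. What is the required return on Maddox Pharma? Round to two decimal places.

9.56%

Mean R_i = (11.7 + 0.3 + 8.7 − 8.8 + 3.0 + 5.5 + 13.1) / 7 = 4.7857%
Mean R_m = (8.0 − 1.2 + 11.1 − 5.0 + 2.2 + 5.5 + 9.6) / 7 = 4.3143%
Σ(R_i − R̄_i)(R_m − R̄_m) = 251.8914  ⇒  Cov = 251.8914 / 6 = 41.9819
Σ(R_m − R̄_m)² = 210.6086  ⇒  Var(R_m) = 210.6086 / 6 = 35.1014
β = Cov / Var(R_m) = 41.9819 / 35.1014 = 1.1960
MRP = 8.33% − 2.07% = 6.26%
E(R) = R_f + β × MRP = 2.07% + 1.1960 × 6.26% = 9.56%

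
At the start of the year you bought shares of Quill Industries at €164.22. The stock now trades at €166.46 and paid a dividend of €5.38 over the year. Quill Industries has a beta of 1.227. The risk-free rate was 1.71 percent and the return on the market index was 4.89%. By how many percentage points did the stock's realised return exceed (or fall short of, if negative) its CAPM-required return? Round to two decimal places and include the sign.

Realised HPR = (P1 + D1 − P0) / P0 = (166.46 + 5.38 − 164.22) / 164.22 = 7.62 / 164.22 = 4.6401%
MRP = 4.89% − 1.71% = 3.18%
CAPM required = R_f + β·MRP = 1.71% + 1.227 × 3.18% = 5.61186%
α = realised − required = 4.6401% − 5.61186% = -0.97%

-0.97%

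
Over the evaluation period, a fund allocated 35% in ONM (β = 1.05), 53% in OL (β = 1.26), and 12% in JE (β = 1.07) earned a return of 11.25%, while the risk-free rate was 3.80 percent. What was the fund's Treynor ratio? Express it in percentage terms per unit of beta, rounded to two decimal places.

β_P = 0.35×1.05 + 0.53×1.26 + 0.12×1.07 = 1.1637
Treynor = (R_P − R_f) / β_P = (11.25% − 3.80%) / 1.1637 = 7.45% / 1.1637 = 6.40%

6.40%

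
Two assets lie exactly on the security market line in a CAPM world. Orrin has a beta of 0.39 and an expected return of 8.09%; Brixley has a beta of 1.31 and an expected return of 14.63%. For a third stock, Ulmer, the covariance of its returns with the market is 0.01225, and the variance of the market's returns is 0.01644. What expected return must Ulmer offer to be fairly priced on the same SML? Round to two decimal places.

10.61%

MRP = (14.63% − 8.09%) / (1.31 − 0.39) = 7.1087%
R_f = 8.09% − 0.39 × 7.1087% = 5.3176%
β_Ulmer = Cov / Var(R_m) = 0.01225 / 0.01644 = 0.7451
E(R_Ulmer) = R_f + β × MRP = 5.3176% + 0.7451 × 7.1087% = 10.61%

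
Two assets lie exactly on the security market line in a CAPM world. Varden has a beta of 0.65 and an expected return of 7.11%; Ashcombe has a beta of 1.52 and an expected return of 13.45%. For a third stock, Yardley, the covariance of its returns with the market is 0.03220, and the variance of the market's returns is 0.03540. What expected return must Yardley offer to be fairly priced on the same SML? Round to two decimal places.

MRP = (13.45% − 7.11%) / (1.52 − 0.65) = 7.2874%
R_f = 7.11% − 0.65 × 7.2874% = 2.3732%
β_Yardley = Cov / Var(R_m) = 0.03220 / 0.03540 = 0.9096
E(R_Yardley) = R_f + β × MRP = 2.3732% + 0.9096 × 7.2874% = 9.00%

9.00%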